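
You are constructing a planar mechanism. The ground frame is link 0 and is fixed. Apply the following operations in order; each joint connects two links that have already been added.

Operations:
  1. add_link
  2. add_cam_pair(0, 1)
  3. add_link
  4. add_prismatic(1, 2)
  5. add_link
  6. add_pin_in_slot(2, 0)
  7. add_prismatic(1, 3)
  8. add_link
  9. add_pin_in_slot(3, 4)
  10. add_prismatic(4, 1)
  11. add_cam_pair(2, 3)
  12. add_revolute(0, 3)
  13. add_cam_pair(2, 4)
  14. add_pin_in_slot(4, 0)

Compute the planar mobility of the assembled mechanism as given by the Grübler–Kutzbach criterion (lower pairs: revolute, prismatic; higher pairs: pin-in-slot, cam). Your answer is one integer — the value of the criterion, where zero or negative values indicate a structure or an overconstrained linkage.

M = -2

link 0 = ground. State L|J1|J2 = 1|0|0
+link1  2|0|0
C(0,1) f=2→J2  2|0|1
+link2  3|0|1
P(1,2) f=1→J1  3|1|1
+link3  4|1|1
PS(2,0) f=2→J2  4|1|2
P(1,3) f=1→J1  4|2|2
+link4  5|2|2
PS(3,4) f=2→J2  5|2|3
P(4,1) f=1→J1  5|3|3
C(2,3) f=2→J2  5|3|4
R(0,3) f=1→J1  5|4|4
C(2,4) f=2→J2  5|4|5
PS(4,0) f=2→J2  5|4|6
M = 3(5−1)−2·4−6 = 12−8−6 = -2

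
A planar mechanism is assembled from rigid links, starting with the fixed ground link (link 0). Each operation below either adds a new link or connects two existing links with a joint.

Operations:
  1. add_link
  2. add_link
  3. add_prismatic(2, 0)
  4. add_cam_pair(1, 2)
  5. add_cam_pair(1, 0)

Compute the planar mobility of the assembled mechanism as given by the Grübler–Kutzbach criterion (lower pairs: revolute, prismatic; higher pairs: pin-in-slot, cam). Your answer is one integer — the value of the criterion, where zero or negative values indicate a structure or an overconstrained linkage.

M = 2

[1;0;0] (link 0 is ground)
L+ [2;0;0]
L+ [3;0;0]
P(2,0)∈J1 [3;1;0]
C(1,2)∈J2 [3;1;1]
C(1,0)∈J2 [3;1;2]
mobility = 6 − 2 − 2 = 2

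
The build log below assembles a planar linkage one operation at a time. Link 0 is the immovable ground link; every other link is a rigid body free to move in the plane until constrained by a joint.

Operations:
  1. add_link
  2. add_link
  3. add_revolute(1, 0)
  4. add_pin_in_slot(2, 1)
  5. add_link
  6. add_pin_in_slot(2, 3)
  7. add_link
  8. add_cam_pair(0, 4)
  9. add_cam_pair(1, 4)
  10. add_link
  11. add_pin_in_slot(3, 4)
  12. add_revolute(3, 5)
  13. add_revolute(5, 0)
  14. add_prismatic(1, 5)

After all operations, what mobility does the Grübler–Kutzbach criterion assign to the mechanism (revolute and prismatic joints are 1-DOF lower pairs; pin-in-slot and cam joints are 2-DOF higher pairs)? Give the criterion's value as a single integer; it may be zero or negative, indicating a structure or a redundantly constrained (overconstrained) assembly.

M = 2

link 0 = ground. State L|J1|J2 = 1|0|0
+link1  2|0|0
+link2  3|0|0
R(1,0) f=1→J1  3|1|0
PS(2,1) f=2→J2  3|1|1
+link3  4|1|1
PS(2,3) f=2→J2  4|1|2
+link4  5|1|2
C(0,4) f=2→J2  5|1|3
C(1,4) f=2→J2  5|1|4
+link5  6|1|4
PS(3,4) f=2→J2  6|1|5
R(3,5) f=1→J1  6|2|5
R(5,0) f=1→J1  6|3|5
P(1,5) f=1→J1  6|4|5
M = 3(6−1)−2·4−5 = 15−8−5 = 2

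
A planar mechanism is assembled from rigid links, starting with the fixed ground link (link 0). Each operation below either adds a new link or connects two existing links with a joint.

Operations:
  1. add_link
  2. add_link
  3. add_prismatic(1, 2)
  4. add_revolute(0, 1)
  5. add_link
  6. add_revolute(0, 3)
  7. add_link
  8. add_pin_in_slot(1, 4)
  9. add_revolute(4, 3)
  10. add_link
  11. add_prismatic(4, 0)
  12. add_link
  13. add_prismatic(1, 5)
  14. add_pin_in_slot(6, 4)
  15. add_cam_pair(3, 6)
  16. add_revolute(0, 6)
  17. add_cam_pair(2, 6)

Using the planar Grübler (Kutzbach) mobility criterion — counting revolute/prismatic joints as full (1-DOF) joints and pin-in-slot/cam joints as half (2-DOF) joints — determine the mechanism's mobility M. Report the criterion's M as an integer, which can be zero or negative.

(L,J1,J2)=(1,0,0); link0 fixed
link1: (2,0,0)
link2: (3,0,0)
P 1-2 [J1]: (3,1,0)
R 0-1 [J1]: (3,2,0)
link3: (4,2,0)
R 0-3 [J1]: (4,3,0)
link4: (5,3,0)
PS 1-4 [J2]: (5,3,1)
R 4-3 [J1]: (5,4,1)
link5: (6,4,1)
P 4-0 [J1]: (6,5,1)
link6: (7,5,1)
P 1-5 [J1]: (7,6,1)
PS 6-4 [J2]: (7,6,2)
C 3-6 [J2]: (7,6,3)
R 0-6 [J1]: (7,7,3)
C 2-6 [J2]: (7,7,4)
Grübler: 3·6 − 2·7 − 4 = 0

M = 0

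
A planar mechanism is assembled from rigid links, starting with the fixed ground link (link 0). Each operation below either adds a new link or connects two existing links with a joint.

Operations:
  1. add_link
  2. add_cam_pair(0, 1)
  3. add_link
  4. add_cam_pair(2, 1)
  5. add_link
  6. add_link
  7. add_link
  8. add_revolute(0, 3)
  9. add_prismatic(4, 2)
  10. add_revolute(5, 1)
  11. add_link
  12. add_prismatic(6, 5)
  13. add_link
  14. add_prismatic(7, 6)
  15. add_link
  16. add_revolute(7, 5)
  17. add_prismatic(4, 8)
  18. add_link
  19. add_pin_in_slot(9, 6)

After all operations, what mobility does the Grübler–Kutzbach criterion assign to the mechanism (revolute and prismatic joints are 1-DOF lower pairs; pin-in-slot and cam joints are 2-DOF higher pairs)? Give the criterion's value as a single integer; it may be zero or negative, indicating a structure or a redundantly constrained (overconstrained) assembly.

M = 10

(L,J1,J2)=(1,0,0); link0 fixed
link1: (2,0,0)
C 0-1 [J2]: (2,0,1)
link2: (3,0,1)
C 2-1 [J2]: (3,0,2)
link3: (4,0,2)
link4: (5,0,2)
link5: (6,0,2)
R 0-3 [J1]: (6,1,2)
P 4-2 [J1]: (6,2,2)
R 5-1 [J1]: (6,3,2)
link6: (7,3,2)
P 6-5 [J1]: (7,4,2)
link7: (8,4,2)
P 7-6 [J1]: (8,5,2)
link8: (9,5,2)
R 7-5 [J1]: (9,6,2)
P 4-8 [J1]: (9,7,2)
link9: (10,7,2)
PS 9-6 [J2]: (10,7,3)
Grübler: 3·9 − 2·7 − 3 = 10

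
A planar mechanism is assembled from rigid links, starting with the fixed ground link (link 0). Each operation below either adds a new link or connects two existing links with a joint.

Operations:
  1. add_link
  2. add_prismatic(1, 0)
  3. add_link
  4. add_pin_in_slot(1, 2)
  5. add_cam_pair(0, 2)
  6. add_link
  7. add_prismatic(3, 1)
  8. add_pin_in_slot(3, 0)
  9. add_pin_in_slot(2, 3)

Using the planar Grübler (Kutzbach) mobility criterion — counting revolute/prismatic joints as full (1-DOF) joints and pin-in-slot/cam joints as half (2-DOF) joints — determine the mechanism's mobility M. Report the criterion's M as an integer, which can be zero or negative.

ground; <1,0,0>
#1 <2,0,0>
P:1↔0 J1 <2,1,0>
#2 <3,1,0>
PS:1↔2 J2 <3,1,1>
C:0↔2 J2 <3,1,2>
#3 <4,1,2>
P:3↔1 J1 <4,2,2>
PS:3↔0 J2 <4,2,3>
PS:2↔3 J2 <4,2,4>
3×3 − 2×2 − 1×4 = 1

M = 1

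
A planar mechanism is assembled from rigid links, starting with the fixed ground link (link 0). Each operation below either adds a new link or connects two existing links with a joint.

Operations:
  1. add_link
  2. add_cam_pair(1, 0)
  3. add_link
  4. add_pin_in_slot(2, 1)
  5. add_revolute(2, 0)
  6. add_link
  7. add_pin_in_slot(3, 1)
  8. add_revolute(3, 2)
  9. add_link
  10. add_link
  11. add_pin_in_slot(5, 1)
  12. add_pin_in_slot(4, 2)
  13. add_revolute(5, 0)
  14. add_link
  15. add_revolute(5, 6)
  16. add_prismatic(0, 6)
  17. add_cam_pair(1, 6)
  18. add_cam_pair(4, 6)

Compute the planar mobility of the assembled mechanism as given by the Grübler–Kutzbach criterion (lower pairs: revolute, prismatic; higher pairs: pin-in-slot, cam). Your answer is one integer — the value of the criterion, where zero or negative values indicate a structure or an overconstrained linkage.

(L,J1,J2)=(1,0,0); link0 fixed
link1: (2,0,0)
C 1-0 [J2]: (2,0,1)
link2: (3,0,1)
PS 2-1 [J2]: (3,0,2)
R 2-0 [J1]: (3,1,2)
link3: (4,1,2)
PS 3-1 [J2]: (4,1,3)
R 3-2 [J1]: (4,2,3)
link4: (5,2,3)
link5: (6,2,3)
PS 5-1 [J2]: (6,2,4)
PS 4-2 [J2]: (6,2,5)
R 5-0 [J1]: (6,3,5)
link6: (7,3,5)
R 5-6 [J1]: (7,4,5)
P 0-6 [J1]: (7,5,5)
C 1-6 [J2]: (7,5,6)
C 4-6 [J2]: (7,5,7)
Grübler: 3·6 − 2·5 − 7 = 1

M = 1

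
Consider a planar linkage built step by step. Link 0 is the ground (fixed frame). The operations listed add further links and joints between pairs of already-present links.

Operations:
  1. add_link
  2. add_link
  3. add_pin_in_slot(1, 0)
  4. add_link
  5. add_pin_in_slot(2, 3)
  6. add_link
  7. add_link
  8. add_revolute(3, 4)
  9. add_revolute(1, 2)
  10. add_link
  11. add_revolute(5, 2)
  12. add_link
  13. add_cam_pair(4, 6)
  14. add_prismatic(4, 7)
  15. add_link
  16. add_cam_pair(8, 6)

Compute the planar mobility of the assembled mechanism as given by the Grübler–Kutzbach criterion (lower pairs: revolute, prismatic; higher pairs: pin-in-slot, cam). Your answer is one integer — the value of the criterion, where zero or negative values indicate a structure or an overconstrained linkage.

M = 12

[1;0;0] (link 0 is ground)
L+ [2;0;0]
L+ [3;0;0]
PS(1,0)∈J2 [3;0;1]
L+ [4;0;1]
PS(2,3)∈J2 [4;0;2]
L+ [5;0;2]
L+ [6;0;2]
R(3,4)∈J1 [6;1;2]
R(1,2)∈J1 [6;2;2]
L+ [7;2;2]
R(5,2)∈J1 [7;3;2]
L+ [8;3;2]
C(4,6)∈J2 [8;3;3]
P(4,7)∈J1 [8;4;3]
L+ [9;4;3]
C(8,6)∈J2 [9;4;4]
mobility = 24 − 8 − 4 = 12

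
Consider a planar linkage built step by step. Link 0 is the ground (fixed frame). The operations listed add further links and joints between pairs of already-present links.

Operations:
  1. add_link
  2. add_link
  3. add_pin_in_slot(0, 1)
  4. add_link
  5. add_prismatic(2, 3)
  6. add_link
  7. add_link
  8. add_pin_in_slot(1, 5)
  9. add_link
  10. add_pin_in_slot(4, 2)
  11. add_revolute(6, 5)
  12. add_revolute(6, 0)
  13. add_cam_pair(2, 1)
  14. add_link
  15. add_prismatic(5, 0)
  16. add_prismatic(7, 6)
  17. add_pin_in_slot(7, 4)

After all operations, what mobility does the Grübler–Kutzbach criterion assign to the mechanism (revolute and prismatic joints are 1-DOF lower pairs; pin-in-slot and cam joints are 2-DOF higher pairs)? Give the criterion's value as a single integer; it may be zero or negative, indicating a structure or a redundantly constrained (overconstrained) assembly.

link 0 = ground. State L|J1|J2 = 1|0|0
+link1  2|0|0
+link2  3|0|0
PS(0,1) f=2→J2  3|0|1
+link3  4|0|1
P(2,3) f=1→J1  4|1|1
+link4  5|1|1
+link5  6|1|1
PS(1,5) f=2→J2  6|1|2
+link6  7|1|2
PS(4,2) f=2→J2  7|1|3
R(6,5) f=1→J1  7|2|3
R(6,0) f=1→J1  7|3|3
C(2,1) f=2→J2  7|3|4
+link7  8|3|4
P(5,0) f=1→J1  8|4|4
P(7,6) f=1→J1  8|5|4
PS(7,4) f=2→J2  8|5|5
M = 3(8−1)−2·5−5 = 21−10−5 = 6

M = 6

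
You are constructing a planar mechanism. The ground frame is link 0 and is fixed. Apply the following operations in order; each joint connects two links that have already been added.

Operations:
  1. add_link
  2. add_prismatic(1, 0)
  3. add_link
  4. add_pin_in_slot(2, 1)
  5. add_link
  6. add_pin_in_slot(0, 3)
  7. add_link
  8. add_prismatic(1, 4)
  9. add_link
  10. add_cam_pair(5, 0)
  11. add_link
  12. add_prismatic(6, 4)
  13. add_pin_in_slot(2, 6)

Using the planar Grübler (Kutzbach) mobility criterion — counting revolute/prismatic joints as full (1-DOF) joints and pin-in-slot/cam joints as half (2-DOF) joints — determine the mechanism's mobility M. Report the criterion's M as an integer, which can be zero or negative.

link 0 = ground. State L|J1|J2 = 1|0|0
+link1  2|0|0
P(1,0) f=1→J1  2|1|0
+link2  3|1|0
PS(2,1) f=2→J2  3|1|1
+link3  4|1|1
PS(0,3) f=2→J2  4|1|2
+link4  5|1|2
P(1,4) f=1→J1  5|2|2
+link5  6|2|2
C(5,0) f=2→J2  6|2|3
+link6  7|2|3
P(6,4) f=1→J1  7|3|3
PS(2,6) f=2→J2  7|3|4
M = 3(7−1)−2·3−4 = 18−6−4 = 8

M = 8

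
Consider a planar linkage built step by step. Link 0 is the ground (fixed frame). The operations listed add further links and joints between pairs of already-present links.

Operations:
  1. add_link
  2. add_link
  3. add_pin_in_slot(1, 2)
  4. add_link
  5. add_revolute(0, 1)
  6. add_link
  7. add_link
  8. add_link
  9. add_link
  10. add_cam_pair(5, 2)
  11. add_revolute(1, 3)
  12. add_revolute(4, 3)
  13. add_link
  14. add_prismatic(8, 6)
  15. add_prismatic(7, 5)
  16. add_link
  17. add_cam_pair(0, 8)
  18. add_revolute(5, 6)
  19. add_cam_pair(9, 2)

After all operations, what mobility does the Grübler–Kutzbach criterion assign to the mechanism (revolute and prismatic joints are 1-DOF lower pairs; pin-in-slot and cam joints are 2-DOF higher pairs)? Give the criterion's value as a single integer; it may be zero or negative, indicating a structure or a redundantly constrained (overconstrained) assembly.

(L,J1,J2)=(1,0,0); link0 fixed
link1: (2,0,0)
link2: (3,0,0)
PS 1-2 [J2]: (3,0,1)
link3: (4,0,1)
R 0-1 [J1]: (4,1,1)
link4: (5,1,1)
link5: (6,1,1)
link6: (7,1,1)
link7: (8,1,1)
C 5-2 [J2]: (8,1,2)
R 1-3 [J1]: (8,2,2)
R 4-3 [J1]: (8,3,2)
link8: (9,3,2)
P 8-6 [J1]: (9,4,2)
P 7-5 [J1]: (9,5,2)
link9: (10,5,2)
C 0-8 [J2]: (10,5,3)
R 5-6 [J1]: (10,6,3)
C 9-2 [J2]: (10,6,4)
Grübler: 3·9 − 2·6 − 4 = 11

M = 11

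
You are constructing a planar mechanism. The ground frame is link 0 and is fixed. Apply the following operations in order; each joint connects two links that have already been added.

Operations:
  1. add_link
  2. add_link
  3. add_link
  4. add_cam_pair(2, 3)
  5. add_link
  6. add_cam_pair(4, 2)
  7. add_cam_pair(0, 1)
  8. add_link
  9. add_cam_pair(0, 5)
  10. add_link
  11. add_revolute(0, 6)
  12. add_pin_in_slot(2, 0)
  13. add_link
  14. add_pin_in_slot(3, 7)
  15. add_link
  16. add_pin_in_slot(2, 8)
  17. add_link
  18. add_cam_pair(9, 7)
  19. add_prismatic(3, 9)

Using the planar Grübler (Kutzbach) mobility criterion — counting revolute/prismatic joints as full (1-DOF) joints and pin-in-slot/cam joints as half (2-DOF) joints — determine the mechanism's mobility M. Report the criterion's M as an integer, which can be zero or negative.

M = 15

link 0 = ground. State L|J1|J2 = 1|0|0
+link1  2|0|0
+link2  3|0|0
+link3  4|0|0
C(2,3) f=2→J2  4|0|1
+link4  5|0|1
C(4,2) f=2→J2  5|0|2
C(0,1) f=2→J2  5|0|3
+link5  6|0|3
C(0,5) f=2→J2  6|0|4
+link6  7|0|4
R(0,6) f=1→J1  7|1|4
PS(2,0) f=2→J2  7|1|5
+link7  8|1|5
PS(3,7) f=2→J2  8|1|6
+link8  9|1|6
PS(2,8) f=2→J2  9|1|7
+link9  10|1|7
C(9,7) f=2→J2  10|1|8
P(3,9) f=1→J1  10|2|8
M = 3(10−1)−2·2−8 = 27−4−8 = 15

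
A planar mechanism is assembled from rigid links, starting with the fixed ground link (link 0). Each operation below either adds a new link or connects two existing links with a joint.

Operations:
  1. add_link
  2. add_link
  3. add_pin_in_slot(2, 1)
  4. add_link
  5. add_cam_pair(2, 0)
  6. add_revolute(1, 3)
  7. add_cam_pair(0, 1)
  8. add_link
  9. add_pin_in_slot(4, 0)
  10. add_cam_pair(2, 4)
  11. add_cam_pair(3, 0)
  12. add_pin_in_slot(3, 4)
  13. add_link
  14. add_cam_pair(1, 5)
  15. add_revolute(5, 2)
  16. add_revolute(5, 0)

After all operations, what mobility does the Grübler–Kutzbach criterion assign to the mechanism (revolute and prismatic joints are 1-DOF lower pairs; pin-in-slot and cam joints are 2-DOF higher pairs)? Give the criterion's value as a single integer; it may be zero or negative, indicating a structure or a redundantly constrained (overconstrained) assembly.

ground; <1,0,0>
#1 <2,0,0>
#2 <3,0,0>
PS:2↔1 J2 <3,0,1>
#3 <4,0,1>
C:2↔0 J2 <4,0,2>
R:1↔3 J1 <4,1,2>
C:0↔1 J2 <4,1,3>
#4 <5,1,3>
PS:4↔0 J2 <5,1,4>
C:2↔4 J2 <5,1,5>
C:3↔0 J2 <5,1,6>
PS:3↔4 J2 <5,1,7>
#5 <6,1,7>
C:1↔5 J2 <6,1,8>
R:5↔2 J1 <6,2,8>
R:5↔0 J1 <6,3,8>
3×5 − 2×3 − 1×8 = 1

M = 1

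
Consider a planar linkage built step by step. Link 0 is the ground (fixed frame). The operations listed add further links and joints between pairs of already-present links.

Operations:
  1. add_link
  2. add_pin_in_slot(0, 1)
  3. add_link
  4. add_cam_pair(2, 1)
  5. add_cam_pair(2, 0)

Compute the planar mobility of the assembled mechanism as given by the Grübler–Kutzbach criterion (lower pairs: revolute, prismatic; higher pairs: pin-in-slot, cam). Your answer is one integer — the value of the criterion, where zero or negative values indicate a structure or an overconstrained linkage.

M = 3

L=1 J1=0 J2=0
add link → L=2 J1=0 J2=0
PS@0,1 dof=2 J2 → L=2 J1=0 J2=1
add link → L=3 J1=0 J2=1
C@2,1 dof=2 J2 → L=3 J1=0 J2=2
C@2,0 dof=2 J2 → L=3 J1=0 J2=3
M=3(L−1)−2J1−J2=3·2−2·0−3=3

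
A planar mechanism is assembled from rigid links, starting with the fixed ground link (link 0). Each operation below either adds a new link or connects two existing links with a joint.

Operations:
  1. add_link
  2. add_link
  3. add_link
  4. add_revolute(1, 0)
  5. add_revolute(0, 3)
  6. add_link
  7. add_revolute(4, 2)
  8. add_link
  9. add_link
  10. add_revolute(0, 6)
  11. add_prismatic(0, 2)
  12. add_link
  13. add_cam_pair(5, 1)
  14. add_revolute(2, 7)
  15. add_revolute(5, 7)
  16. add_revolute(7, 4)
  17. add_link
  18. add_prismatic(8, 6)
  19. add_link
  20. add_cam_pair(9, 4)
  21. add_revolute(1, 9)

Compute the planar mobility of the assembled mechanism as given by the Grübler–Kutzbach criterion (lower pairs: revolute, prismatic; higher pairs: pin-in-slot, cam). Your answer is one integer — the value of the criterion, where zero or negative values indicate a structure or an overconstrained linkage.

M = 5

(L,J1,J2)=(1,0,0); link0 fixed
link1: (2,0,0)
link2: (3,0,0)
link3: (4,0,0)
R 1-0 [J1]: (4,1,0)
R 0-3 [J1]: (4,2,0)
link4: (5,2,0)
R 4-2 [J1]: (5,3,0)
link5: (6,3,0)
link6: (7,3,0)
R 0-6 [J1]: (7,4,0)
P 0-2 [J1]: (7,5,0)
link7: (8,5,0)
C 5-1 [J2]: (8,5,1)
R 2-7 [J1]: (8,6,1)
R 5-7 [J1]: (8,7,1)
R 7-4 [J1]: (8,8,1)
link8: (9,8,1)
P 8-6 [J1]: (9,9,1)
link9: (10,9,1)
C 9-4 [J2]: (10,9,2)
R 1-9 [J1]: (10,10,2)
Grübler: 3·9 − 2·10 − 2 = 5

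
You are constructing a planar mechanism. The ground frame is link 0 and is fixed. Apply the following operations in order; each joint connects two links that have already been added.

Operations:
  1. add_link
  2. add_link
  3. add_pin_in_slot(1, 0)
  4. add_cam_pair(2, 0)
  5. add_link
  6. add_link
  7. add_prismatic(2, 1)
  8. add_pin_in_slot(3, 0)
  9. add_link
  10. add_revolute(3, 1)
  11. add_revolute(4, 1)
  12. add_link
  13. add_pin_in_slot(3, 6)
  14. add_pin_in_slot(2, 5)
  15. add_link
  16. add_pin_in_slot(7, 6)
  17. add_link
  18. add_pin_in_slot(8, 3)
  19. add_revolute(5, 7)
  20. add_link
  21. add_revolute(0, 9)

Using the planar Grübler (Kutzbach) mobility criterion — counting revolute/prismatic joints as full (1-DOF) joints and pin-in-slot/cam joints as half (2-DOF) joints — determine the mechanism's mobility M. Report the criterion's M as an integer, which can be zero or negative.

M = 10

(L,J1,J2)=(1,0,0); link0 fixed
link1: (2,0,0)
link2: (3,0,0)
PS 1-0 [J2]: (3,0,1)
C 2-0 [J2]: (3,0,2)
link3: (4,0,2)
link4: (5,0,2)
P 2-1 [J1]: (5,1,2)
PS 3-0 [J2]: (5,1,3)
link5: (6,1,3)
R 3-1 [J1]: (6,2,3)
R 4-1 [J1]: (6,3,3)
link6: (7,3,3)
PS 3-6 [J2]: (7,3,4)
PS 2-5 [J2]: (7,3,5)
link7: (8,3,5)
PS 7-6 [J2]: (8,3,6)
link8: (9,3,6)
PS 8-3 [J2]: (9,3,7)
R 5-7 [J1]: (9,4,7)
link9: (10,4,7)
R 0-9 [J1]: (10,5,7)
Grübler: 3·9 − 2·5 − 7 = 10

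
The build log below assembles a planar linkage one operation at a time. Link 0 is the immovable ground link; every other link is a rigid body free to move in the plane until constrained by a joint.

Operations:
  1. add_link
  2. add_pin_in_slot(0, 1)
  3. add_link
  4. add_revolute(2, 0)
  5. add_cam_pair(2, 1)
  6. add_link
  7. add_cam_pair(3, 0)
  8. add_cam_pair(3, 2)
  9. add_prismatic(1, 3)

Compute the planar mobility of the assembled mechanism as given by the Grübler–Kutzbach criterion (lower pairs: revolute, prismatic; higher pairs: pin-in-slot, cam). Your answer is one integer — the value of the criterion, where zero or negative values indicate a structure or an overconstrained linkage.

M = 1

L=1 J1=0 J2=0
add link → L=2 J1=0 J2=0
PS@0,1 dof=2 J2 → L=2 J1=0 J2=1
add link → L=3 J1=0 J2=1
R@2,0 dof=1 J1 → L=3 J1=1 J2=1
C@2,1 dof=2 J2 → L=3 J1=1 J2=2
add link → L=4 J1=1 J2=2
C@3,0 dof=2 J2 → L=4 J1=1 J2=3
C@3,2 dof=2 J2 → L=4 J1=1 J2=4
P@1,3 dof=1 J1 → L=4 J1=2 J2=4
M=3(L−1)−2J1−J2=3·3−2·2−4=1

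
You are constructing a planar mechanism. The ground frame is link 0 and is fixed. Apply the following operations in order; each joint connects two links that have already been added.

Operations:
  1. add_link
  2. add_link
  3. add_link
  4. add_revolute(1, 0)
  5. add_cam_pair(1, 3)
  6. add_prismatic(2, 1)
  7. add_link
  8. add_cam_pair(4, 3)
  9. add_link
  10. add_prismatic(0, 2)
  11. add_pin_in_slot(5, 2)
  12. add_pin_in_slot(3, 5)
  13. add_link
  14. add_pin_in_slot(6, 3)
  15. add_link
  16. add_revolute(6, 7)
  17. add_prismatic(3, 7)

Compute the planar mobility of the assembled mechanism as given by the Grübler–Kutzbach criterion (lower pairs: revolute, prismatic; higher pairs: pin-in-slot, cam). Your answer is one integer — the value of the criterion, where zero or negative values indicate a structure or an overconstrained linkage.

[1;0;0] (link 0 is ground)
L+ [2;0;0]
L+ [3;0;0]
L+ [4;0;0]
R(1,0)∈J1 [4;1;0]
C(1,3)∈J2 [4;1;1]
P(2,1)∈J1 [4;2;1]
L+ [5;2;1]
C(4,3)∈J2 [5;2;2]
L+ [6;2;2]
P(0,2)∈J1 [6;3;2]
PS(5,2)∈J2 [6;3;3]
PS(3,5)∈J2 [6;3;4]
L+ [7;3;4]
PS(6,3)∈J2 [7;3;5]
L+ [8;3;5]
R(6,7)∈J1 [8;4;5]
P(3,7)∈J1 [8;5;5]
mobility = 21 − 10 − 5 = 6

M = 6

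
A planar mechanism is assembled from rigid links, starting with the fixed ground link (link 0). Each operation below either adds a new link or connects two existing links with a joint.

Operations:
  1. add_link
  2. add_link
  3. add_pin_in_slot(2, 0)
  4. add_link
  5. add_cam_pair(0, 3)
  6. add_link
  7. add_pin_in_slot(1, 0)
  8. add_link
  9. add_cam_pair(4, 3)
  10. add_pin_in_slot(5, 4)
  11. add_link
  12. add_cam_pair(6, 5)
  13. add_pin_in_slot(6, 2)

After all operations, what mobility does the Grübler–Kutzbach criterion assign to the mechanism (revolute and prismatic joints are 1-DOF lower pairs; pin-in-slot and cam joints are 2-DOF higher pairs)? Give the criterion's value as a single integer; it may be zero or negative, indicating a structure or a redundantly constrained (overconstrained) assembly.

M = 11

L=1 J1=0 J2=0
add link → L=2 J1=0 J2=0
add link → L=3 J1=0 J2=0
PS@2,0 dof=2 J2 → L=3 J1=0 J2=1
add link → L=4 J1=0 J2=1
C@0,3 dof=2 J2 → L=4 J1=0 J2=2
add link → L=5 J1=0 J2=2
PS@1,0 dof=2 J2 → L=5 J1=0 J2=3
add link → L=6 J1=0 J2=3
C@4,3 dof=2 J2 → L=6 J1=0 J2=4
PS@5,4 dof=2 J2 → L=6 J1=0 J2=5
add link → L=7 J1=0 J2=5
C@6,5 dof=2 J2 → L=7 J1=0 J2=6
PS@6,2 dof=2 J2 → L=7 J1=0 J2=7
M=3(L−1)−2J1−J2=3·6−2·0−7=11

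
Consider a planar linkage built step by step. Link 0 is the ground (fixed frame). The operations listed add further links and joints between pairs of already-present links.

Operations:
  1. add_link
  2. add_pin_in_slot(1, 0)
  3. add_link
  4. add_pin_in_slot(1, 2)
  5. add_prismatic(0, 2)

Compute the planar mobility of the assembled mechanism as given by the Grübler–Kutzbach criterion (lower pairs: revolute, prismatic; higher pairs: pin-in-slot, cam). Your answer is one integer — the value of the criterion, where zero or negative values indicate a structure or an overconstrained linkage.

[1;0;0] (link 0 is ground)
L+ [2;0;0]
PS(1,0)∈J2 [2;0;1]
L+ [3;0;1]
PS(1,2)∈J2 [3;0;2]
P(0,2)∈J1 [3;1;2]
mobility = 6 − 2 − 2 = 2

M = 2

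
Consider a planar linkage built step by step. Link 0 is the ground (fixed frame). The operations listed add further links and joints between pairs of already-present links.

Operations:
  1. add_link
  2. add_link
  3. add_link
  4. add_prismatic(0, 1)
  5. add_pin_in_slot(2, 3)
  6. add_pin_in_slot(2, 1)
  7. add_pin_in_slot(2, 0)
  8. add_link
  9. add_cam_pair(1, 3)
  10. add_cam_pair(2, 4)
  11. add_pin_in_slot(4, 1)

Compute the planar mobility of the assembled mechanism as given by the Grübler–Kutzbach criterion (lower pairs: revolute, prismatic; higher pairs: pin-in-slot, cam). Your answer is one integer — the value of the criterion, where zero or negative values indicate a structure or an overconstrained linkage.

link 0 = ground. State L|J1|J2 = 1|0|0
+link1  2|0|0
+link2  3|0|0
+link3  4|0|0
P(0,1) f=1→J1  4|1|0
PS(2,3) f=2→J2  4|1|1
PS(2,1) f=2→J2  4|1|2
PS(2,0) f=2→J2  4|1|3
+link4  5|1|3
C(1,3) f=2→J2  5|1|4
C(2,4) f=2→J2  5|1|5
PS(4,1) f=2→J2  5|1|6
M = 3(5−1)−2·1−6 = 12−2−6 = 4

M = 4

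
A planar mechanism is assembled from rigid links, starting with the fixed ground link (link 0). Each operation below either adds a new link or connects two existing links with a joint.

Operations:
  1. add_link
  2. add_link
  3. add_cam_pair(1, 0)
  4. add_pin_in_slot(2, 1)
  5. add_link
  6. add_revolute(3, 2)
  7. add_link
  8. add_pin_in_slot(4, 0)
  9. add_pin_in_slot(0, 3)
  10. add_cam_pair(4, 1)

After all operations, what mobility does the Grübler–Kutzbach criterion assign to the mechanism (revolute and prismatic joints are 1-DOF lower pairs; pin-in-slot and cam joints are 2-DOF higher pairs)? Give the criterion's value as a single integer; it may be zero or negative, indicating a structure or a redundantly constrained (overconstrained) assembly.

L=1 J1=0 J2=0
add link → L=2 J1=0 J2=0
add link → L=3 J1=0 J2=0
C@1,0 dof=2 J2 → L=3 J1=0 J2=1
PS@2,1 dof=2 J2 → L=3 J1=0 J2=2
add link → L=4 J1=0 J2=2
R@3,2 dof=1 J1 → L=4 J1=1 J2=2
add link → L=5 J1=1 J2=2
PS@4,0 dof=2 J2 → L=5 J1=1 J2=3
PS@0,3 dof=2 J2 → L=5 J1=1 J2=4
C@4,1 dof=2 J2 → L=5 J1=1 J2=5
M=3(L−1)−2J1−J2=3·4−2·1−5=5

M = 5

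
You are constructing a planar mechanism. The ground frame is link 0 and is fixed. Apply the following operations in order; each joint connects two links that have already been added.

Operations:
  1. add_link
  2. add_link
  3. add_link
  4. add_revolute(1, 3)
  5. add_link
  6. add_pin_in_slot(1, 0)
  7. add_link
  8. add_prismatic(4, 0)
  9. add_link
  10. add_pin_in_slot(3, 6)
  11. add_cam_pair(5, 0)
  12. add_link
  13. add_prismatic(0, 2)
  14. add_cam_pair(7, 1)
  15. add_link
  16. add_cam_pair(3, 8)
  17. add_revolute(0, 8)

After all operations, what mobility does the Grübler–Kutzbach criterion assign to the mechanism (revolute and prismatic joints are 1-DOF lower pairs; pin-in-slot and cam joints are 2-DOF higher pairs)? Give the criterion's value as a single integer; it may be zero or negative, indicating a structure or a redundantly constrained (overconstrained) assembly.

link 0 = ground. State L|J1|J2 = 1|0|0
+link1  2|0|0
+link2  3|0|0
+link3  4|0|0
R(1,3) f=1→J1  4|1|0
+link4  5|1|0
PS(1,0) f=2→J2  5|1|1
+link5  6|1|1
P(4,0) f=1→J1  6|2|1
+link6  7|2|1
PS(3,6) f=2→J2  7|2|2
C(5,0) f=2→J2  7|2|3
+link7  8|2|3
P(0,2) f=1→J1  8|3|3
C(7,1) f=2→J2  8|3|4
+link8  9|3|4
C(3,8) f=2→J2  9|3|5
R(0,8) f=1→J1  9|4|5
M = 3(9−1)−2·4−5 = 24−8−5 = 11

M = 11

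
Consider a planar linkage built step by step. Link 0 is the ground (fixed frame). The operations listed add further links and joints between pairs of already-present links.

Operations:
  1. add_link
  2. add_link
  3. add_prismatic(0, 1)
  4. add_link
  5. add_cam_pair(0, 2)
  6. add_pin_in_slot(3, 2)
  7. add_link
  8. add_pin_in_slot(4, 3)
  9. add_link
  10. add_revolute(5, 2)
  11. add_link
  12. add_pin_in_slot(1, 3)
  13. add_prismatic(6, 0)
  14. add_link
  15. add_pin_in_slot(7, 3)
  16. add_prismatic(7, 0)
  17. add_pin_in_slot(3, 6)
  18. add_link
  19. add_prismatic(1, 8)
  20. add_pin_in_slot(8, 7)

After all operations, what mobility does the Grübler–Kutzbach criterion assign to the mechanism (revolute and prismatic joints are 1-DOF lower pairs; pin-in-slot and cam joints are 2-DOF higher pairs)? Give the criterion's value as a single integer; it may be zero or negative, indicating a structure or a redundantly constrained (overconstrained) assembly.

L=1 J1=0 J2=0
add link → L=2 J1=0 J2=0
add link → L=3 J1=0 J2=0
P@0,1 dof=1 J1 → L=3 J1=1 J2=0
add link → L=4 J1=1 J2=0
C@0,2 dof=2 J2 → L=4 J1=1 J2=1
PS@3,2 dof=2 J2 → L=4 J1=1 J2=2
add link → L=5 J1=1 J2=2
PS@4,3 dof=2 J2 → L=5 J1=1 J2=3
add link → L=6 J1=1 J2=3
R@5,2 dof=1 J1 → L=6 J1=2 J2=3
add link → L=7 J1=2 J2=3
PS@1,3 dof=2 J2 → L=7 J1=2 J2=4
P@6,0 dof=1 J1 → L=7 J1=3 J2=4
add link → L=8 J1=3 J2=4
PS@7,3 dof=2 J2 → L=8 J1=3 J2=5
P@7,0 dof=1 J1 → L=8 J1=4 J2=5
PS@3,6 dof=2 J2 → L=8 J1=4 J2=6
add link → L=9 J1=4 J2=6
P@1,8 dof=1 J1 → L=9 J1=5 J2=6
PS@8,7 dof=2 J2 → L=9 J1=5 J2=7
M=3(L−1)−2J1−J2=3·8−2·5−7=7

M = 7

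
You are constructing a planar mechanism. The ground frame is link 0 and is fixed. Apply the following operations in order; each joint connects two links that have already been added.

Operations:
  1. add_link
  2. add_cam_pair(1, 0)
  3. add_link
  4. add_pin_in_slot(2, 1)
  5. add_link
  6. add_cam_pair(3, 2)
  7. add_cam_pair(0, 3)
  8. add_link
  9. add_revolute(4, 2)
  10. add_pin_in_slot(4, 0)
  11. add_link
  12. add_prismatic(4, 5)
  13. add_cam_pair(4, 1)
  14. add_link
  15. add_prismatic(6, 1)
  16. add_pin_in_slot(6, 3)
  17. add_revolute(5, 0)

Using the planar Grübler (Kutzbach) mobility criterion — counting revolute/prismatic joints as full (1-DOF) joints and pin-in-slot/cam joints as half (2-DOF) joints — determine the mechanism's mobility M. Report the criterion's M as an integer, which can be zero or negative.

(L,J1,J2)=(1,0,0); link0 fixed
link1: (2,0,0)
C 1-0 [J2]: (2,0,1)
link2: (3,0,1)
PS 2-1 [J2]: (3,0,2)
link3: (4,0,2)
C 3-2 [J2]: (4,0,3)
C 0-3 [J2]: (4,0,4)
link4: (5,0,4)
R 4-2 [J1]: (5,1,4)
PS 4-0 [J2]: (5,1,5)
link5: (6,1,5)
P 4-5 [J1]: (6,2,5)
C 4-1 [J2]: (6,2,6)
link6: (7,2,6)
P 6-1 [J1]: (7,3,6)
PS 6-3 [J2]: (7,3,7)
R 5-0 [J1]: (7,4,7)
Grübler: 3·6 − 2·4 − 7 = 3

M = 3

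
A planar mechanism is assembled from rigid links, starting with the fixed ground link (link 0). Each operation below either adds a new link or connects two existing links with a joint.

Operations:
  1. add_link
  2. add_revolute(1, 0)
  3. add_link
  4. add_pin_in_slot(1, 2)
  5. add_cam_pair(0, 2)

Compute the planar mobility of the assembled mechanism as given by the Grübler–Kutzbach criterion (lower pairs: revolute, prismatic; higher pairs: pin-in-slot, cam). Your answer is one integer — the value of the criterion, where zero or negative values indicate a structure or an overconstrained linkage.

M = 2

[1;0;0] (link 0 is ground)
L+ [2;0;0]
R(1,0)∈J1 [2;1;0]
L+ [3;1;0]
PS(1,2)∈J2 [3;1;1]
C(0,2)∈J2 [3;1;2]
mobility = 6 − 2 − 2 = 2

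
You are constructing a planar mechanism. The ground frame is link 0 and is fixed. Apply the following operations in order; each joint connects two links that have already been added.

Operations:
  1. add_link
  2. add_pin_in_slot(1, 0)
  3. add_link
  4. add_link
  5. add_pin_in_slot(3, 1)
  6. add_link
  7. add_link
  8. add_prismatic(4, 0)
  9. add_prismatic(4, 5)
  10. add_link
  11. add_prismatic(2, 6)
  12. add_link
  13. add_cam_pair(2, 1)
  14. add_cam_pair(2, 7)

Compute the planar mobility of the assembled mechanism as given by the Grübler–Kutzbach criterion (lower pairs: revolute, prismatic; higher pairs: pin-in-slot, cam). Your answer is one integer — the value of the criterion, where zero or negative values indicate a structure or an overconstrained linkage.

M = 11

L=1 J1=0 J2=0
add link → L=2 J1=0 J2=0
PS@1,0 dof=2 J2 → L=2 J1=0 J2=1
add link → L=3 J1=0 J2=1
add link → L=4 J1=0 J2=1
PS@3,1 dof=2 J2 → L=4 J1=0 J2=2
add link → L=5 J1=0 J2=2
add link → L=6 J1=0 J2=2
P@4,0 dof=1 J1 → L=6 J1=1 J2=2
P@4,5 dof=1 J1 → L=6 J1=2 J2=2
add link → L=7 J1=2 J2=2
P@2,6 dof=1 J1 → L=7 J1=3 J2=2
add link → L=8 J1=3 J2=2
C@2,1 dof=2 J2 → L=8 J1=3 J2=3
C@2,7 dof=2 J2 → L=8 J1=3 J2=4
M=3(L−1)−2J1−J2=3·7−2·3−4=11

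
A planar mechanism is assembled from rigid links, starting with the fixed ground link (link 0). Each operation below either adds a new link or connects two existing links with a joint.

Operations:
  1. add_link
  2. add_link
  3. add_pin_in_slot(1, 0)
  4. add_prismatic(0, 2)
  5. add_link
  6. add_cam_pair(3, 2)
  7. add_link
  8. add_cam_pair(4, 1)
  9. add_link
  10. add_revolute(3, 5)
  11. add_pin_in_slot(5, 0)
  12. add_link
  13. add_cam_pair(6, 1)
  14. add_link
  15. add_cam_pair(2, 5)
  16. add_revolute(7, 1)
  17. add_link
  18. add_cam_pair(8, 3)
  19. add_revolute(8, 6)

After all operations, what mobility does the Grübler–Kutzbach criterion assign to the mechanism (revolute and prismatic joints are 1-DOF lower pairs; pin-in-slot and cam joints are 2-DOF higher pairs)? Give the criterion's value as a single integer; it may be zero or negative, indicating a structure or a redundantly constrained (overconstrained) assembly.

[1;0;0] (link 0 is ground)
L+ [2;0;0]
L+ [3;0;0]
PS(1,0)∈J2 [3;0;1]
P(0,2)∈J1 [3;1;1]
L+ [4;1;1]
C(3,2)∈J2 [4;1;2]
L+ [5;1;2]
C(4,1)∈J2 [5;1;3]
L+ [6;1;3]
R(3,5)∈J1 [6;2;3]
PS(5,0)∈J2 [6;2;4]
L+ [7;2;4]
C(6,1)∈J2 [7;2;5]
L+ [8;2;5]
C(2,5)∈J2 [8;2;6]
R(7,1)∈J1 [8;3;6]
L+ [9;3;6]
C(8,3)∈J2 [9;3;7]
R(8,6)∈J1 [9;4;7]
mobility = 24 − 8 − 7 = 9

M = 9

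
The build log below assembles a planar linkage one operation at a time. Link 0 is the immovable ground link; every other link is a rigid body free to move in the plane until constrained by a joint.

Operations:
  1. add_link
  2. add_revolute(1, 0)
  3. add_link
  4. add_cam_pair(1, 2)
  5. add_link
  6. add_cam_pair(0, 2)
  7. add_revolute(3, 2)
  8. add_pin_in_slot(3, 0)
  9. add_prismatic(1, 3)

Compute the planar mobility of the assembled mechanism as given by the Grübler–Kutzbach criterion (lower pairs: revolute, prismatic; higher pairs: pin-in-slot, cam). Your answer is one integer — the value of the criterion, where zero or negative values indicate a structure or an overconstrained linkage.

[1;0;0] (link 0 is ground)
L+ [2;0;0]
R(1,0)∈J1 [2;1;0]
L+ [3;1;0]
C(1,2)∈J2 [3;1;1]
L+ [4;1;1]
C(0,2)∈J2 [4;1;2]
R(3,2)∈J1 [4;2;2]
PS(3,0)∈J2 [4;2;3]
P(1,3)∈J1 [4;3;3]
mobility = 9 − 6 − 3 = 0

M = 0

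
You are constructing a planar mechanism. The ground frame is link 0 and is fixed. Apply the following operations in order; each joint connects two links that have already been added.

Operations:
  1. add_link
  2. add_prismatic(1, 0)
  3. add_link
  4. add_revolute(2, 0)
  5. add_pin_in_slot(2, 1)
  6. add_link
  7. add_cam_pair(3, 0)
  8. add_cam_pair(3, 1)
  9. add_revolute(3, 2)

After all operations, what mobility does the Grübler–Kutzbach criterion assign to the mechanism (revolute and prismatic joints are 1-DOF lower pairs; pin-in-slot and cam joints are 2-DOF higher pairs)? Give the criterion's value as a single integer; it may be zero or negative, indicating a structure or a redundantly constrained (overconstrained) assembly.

[1;0;0] (link 0 is ground)
L+ [2;0;0]
P(1,0)∈J1 [2;1;0]
L+ [3;1;0]
R(2,0)∈J1 [3;2;0]
PS(2,1)∈J2 [3;2;1]
L+ [4;2;1]
C(3,0)∈J2 [4;2;2]
C(3,1)∈J2 [4;2;3]
R(3,2)∈J1 [4;3;3]
mobility = 9 − 6 − 3 = 0

M = 0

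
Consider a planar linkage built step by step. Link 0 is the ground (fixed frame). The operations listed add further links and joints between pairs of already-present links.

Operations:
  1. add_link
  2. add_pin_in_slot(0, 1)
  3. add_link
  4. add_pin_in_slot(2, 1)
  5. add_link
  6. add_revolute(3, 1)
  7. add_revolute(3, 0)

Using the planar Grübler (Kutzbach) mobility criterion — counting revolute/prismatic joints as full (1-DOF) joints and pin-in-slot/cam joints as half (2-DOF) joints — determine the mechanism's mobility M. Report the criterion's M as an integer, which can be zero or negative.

M = 3

(L,J1,J2)=(1,0,0); link0 fixed
link1: (2,0,0)
PS 0-1 [J2]: (2,0,1)
link2: (3,0,1)
PS 2-1 [J2]: (3,0,2)
link3: (4,0,2)
R 3-1 [J1]: (4,1,2)
R 3-0 [J1]: (4,2,2)
Grübler: 3·3 − 2·2 − 2 = 3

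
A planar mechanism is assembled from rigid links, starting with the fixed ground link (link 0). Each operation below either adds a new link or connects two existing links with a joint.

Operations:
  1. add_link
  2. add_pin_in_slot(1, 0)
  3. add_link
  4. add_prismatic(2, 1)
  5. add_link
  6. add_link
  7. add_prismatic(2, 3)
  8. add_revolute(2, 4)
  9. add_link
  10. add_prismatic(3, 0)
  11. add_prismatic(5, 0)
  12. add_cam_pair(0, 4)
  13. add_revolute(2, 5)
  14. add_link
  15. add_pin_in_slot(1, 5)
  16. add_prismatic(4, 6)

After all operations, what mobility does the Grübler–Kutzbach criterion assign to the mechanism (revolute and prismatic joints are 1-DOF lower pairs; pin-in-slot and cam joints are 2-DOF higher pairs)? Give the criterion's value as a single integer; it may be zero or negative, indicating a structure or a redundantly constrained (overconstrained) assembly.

M = 1

(L,J1,J2)=(1,0,0); link0 fixed
link1: (2,0,0)
PS 1-0 [J2]: (2,0,1)
link2: (3,0,1)
P 2-1 [J1]: (3,1,1)
link3: (4,1,1)
link4: (5,1,1)
P 2-3 [J1]: (5,2,1)
R 2-4 [J1]: (5,3,1)
link5: (6,3,1)
P 3-0 [J1]: (6,4,1)
P 5-0 [J1]: (6,5,1)
C 0-4 [J2]: (6,5,2)
R 2-5 [J1]: (6,6,2)
link6: (7,6,2)
PS 1-5 [J2]: (7,6,3)
P 4-6 [J1]: (7,7,3)
Grübler: 3·6 − 2·7 − 3 = 1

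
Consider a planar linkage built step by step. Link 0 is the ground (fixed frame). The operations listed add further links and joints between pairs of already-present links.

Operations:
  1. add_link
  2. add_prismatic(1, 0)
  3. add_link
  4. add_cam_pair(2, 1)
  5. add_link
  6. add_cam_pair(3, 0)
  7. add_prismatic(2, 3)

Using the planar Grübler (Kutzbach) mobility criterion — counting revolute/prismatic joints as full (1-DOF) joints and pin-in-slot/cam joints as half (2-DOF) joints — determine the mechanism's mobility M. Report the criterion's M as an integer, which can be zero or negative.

M = 3

(L,J1,J2)=(1,0,0); link0 fixed
link1: (2,0,0)
P 1-0 [J1]: (2,1,0)
link2: (3,1,0)
C 2-1 [J2]: (3,1,1)
link3: (4,1,1)
C 3-0 [J2]: (4,1,2)
P 2-3 [J1]: (4,2,2)
Grübler: 3·3 − 2·2 − 2 = 3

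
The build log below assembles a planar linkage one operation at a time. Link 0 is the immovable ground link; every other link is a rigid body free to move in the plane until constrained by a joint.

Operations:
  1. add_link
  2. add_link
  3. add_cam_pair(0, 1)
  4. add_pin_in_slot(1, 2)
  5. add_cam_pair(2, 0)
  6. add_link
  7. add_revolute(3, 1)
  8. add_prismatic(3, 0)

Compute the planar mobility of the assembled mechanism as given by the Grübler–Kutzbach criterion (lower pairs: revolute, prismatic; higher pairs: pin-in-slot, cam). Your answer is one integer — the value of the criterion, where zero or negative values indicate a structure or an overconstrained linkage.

(L,J1,J2)=(1,0,0); link0 fixed
link1: (2,0,0)
link2: (3,0,0)
C 0-1 [J2]: (3,0,1)
PS 1-2 [J2]: (3,0,2)
C 2-0 [J2]: (3,0,3)
link3: (4,0,3)
R 3-1 [J1]: (4,1,3)
P 3-0 [J1]: (4,2,3)
Grübler: 3·3 − 2·2 − 3 = 2

M = 2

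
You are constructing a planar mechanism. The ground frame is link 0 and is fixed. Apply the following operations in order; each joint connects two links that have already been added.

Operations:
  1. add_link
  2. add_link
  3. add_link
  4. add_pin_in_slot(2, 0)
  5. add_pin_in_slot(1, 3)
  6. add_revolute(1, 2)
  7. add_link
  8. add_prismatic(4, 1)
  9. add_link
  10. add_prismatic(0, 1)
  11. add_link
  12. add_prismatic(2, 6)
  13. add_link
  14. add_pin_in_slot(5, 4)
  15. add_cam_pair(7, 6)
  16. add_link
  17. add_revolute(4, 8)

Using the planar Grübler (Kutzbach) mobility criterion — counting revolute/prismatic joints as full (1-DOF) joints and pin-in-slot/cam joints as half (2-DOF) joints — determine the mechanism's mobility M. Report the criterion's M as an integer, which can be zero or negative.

L=1 J1=0 J2=0
add link → L=2 J1=0 J2=0
add link → L=3 J1=0 J2=0
add link → L=4 J1=0 J2=0
PS@2,0 dof=2 J2 → L=4 J1=0 J2=1
PS@1,3 dof=2 J2 → L=4 J1=0 J2=2
R@1,2 dof=1 J1 → L=4 J1=1 J2=2
add link → L=5 J1=1 J2=2
P@4,1 dof=1 J1 → L=5 J1=2 J2=2
add link → L=6 J1=2 J2=2
P@0,1 dof=1 J1 → L=6 J1=3 J2=2
add link → L=7 J1=3 J2=2
P@2,6 dof=1 J1 → L=7 J1=4 J2=2
add link → L=8 J1=4 J2=2
PS@5,4 dof=2 J2 → L=8 J1=4 J2=3
C@7,6 dof=2 J2 → L=8 J1=4 J2=4
add link → L=9 J1=4 J2=4
R@4,8 dof=1 J1 → L=9 J1=5 J2=4
M=3(L−1)−2J1−J2=3·8−2·5−4=10

M = 10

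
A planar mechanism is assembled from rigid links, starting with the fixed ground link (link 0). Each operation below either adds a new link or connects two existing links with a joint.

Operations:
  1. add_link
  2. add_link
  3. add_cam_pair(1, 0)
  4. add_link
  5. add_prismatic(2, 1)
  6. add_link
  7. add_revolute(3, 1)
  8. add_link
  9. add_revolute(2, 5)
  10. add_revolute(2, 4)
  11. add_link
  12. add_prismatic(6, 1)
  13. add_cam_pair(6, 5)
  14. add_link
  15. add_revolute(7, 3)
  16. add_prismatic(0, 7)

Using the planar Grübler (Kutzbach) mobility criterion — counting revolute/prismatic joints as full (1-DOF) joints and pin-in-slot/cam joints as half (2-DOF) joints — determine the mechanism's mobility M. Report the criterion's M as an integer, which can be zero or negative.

link 0 = ground. State L|J1|J2 = 1|0|0
+link1  2|0|0
+link2  3|0|0
C(1,0) f=2→J2  3|0|1
+link3  4|0|1
P(2,1) f=1→J1  4|1|1
+link4  5|1|1
R(3,1) f=1→J1  5|2|1
+link5  6|2|1
R(2,5) f=1→J1  6|3|1
R(2,4) f=1→J1  6|4|1
+link6  7|4|1
P(6,1) f=1→J1  7|5|1
C(6,5) f=2→J2  7|5|2
+link7  8|5|2
R(7,3) f=1→J1  8|6|2
P(0,7) f=1→J1  8|7|2
M = 3(8−1)−2·7−2 = 21−14−2 = 5

M = 5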